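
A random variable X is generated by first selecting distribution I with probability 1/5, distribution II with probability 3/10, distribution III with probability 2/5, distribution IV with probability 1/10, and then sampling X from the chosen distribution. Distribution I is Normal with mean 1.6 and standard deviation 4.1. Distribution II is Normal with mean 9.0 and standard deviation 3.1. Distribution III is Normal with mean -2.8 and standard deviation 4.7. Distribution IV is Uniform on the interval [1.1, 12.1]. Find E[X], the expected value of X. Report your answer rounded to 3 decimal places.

Component means — I: 1.6; II: 9; III: -2.8; IV: 6.6.
E[X] = 0.2·1.6 + 0.3·9 + 0.4·-2.8 + 0.1·6.6 = 2.56.

2.560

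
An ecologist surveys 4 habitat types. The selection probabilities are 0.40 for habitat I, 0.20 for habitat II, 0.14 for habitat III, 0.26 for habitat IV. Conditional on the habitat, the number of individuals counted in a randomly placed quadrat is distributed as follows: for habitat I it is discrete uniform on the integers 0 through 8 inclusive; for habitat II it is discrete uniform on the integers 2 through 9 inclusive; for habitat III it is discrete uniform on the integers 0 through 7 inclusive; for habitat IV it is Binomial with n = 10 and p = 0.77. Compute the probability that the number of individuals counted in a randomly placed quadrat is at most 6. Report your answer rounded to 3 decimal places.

Conditional on each habitat, P(X ≤ 6): I: 0.777778; II: 0.625; III: 0.875; IV: 0.179402.
By total probability, P(X ≤ 6) = 0.4·0.777778 + 0.2·0.625 + 0.14·0.875 + 0.26·0.179402 = 0.605256.

0.605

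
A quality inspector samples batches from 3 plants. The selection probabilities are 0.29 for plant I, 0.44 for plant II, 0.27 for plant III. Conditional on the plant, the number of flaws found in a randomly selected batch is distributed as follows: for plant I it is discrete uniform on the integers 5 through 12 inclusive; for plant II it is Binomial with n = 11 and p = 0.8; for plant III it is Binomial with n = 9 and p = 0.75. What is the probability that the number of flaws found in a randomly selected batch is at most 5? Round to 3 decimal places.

0.086

Conditional on each plant, P(X ≤ 5): I: 0.125; II: 0.0116542; III: 0.165726.
By total probability, P(X ≤ 5) = 0.29·0.125 + 0.44·0.0116542 + 0.27·0.165726 = 0.0861238.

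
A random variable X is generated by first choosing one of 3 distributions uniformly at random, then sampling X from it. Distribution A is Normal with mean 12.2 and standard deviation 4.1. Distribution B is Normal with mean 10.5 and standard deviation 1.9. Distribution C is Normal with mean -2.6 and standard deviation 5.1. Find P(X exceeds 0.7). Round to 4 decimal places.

Conditional on each component, P(X > 0.7): A: 0.997483; B: 1; C: 0.258797.
By total probability, P(X > 0.7) = 0.333333·0.997483 + 0.333333·1 + 0.333333·0.258797 = 0.752093.

0.7521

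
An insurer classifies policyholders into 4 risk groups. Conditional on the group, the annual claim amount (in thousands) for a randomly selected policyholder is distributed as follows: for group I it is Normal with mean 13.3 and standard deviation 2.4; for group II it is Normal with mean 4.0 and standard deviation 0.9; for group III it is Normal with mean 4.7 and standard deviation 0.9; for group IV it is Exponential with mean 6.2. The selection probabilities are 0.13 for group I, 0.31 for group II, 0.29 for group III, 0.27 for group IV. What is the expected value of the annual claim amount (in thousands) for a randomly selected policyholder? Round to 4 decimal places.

Component means — I: 13.3; II: 4; III: 4.7; IV: 6.2.
E[X] = 0.13·13.3 + 0.31·4 + 0.29·4.7 + 0.27·6.2 = 6.006.

6.0060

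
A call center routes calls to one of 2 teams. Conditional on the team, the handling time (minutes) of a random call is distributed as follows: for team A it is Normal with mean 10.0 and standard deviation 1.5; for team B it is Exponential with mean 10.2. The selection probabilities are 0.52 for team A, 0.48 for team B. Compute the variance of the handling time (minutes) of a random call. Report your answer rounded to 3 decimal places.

51.119

Per component, A: μ=10, E[X²]=102.25; B: μ=10.2, E[X²]=208.08.
E[X] = 0.52·10 + 0.48·10.2 = 10.096.
E[X²] = 0.52·102.25 + 0.48·208.08 = 153.048.
Var(X) = E[X²] − (E[X])² = 153.048 − 101.929 = 51.1192.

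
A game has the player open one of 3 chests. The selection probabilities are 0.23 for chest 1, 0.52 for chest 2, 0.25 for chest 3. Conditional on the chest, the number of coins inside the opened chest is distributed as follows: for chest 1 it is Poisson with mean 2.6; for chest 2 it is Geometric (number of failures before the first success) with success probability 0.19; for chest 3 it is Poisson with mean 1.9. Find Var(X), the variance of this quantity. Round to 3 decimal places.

13.826

Per component, 1: μ=2.6, E[X²]=9.36; 2: μ=4.26316, E[X²]=40.6122; 3: μ=1.9, E[X²]=5.51.
E[X] = 0.23·2.6 + 0.52·4.26316 + 0.25·1.9 = 3.28984.
E[X²] = 0.23·9.36 + 0.52·40.6122 + 0.25·5.51 = 24.6486.
Var(X) = E[X²] − (E[X])² = 24.6486 − 10.8231 = 13.8256.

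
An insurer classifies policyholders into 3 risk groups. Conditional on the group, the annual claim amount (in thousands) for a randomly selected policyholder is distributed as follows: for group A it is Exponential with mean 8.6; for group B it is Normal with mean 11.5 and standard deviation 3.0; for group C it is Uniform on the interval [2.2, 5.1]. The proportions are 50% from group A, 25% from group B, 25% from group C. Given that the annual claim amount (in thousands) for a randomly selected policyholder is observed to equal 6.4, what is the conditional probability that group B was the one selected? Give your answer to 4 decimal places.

Likelihoods f(6.4 | ·): A: 0.0552466; B: 0.0313497; C: 0.
Posterior ∝ prior × likelihood. Numerator for B: 0.25·0.0313497 = 0.00783742.
Normalizing constant: 0.5·0.0552466 + 0.25·0.0313497 + 0.25·0 = 0.0354607.
P(B | observation) = 0.00783742 / 0.0354607 = 0.221017.

0.2210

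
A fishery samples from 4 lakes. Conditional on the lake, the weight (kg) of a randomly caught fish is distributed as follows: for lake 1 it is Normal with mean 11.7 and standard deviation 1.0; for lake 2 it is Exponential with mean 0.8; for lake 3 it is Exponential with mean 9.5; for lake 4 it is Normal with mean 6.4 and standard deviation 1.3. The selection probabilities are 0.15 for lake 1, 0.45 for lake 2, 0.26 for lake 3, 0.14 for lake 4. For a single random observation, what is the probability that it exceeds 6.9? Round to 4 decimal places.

0.3249

Conditional on each lake, P(X > 6.9): 1: 0.999999; 2: 0.00017956; 3: 0.483688; 4: 0.350261.
By total probability, P(X > 6.9) = 0.15·0.999999 + 0.45·0.00017956 + 0.26·0.483688 + 0.14·0.350261 = 0.324876.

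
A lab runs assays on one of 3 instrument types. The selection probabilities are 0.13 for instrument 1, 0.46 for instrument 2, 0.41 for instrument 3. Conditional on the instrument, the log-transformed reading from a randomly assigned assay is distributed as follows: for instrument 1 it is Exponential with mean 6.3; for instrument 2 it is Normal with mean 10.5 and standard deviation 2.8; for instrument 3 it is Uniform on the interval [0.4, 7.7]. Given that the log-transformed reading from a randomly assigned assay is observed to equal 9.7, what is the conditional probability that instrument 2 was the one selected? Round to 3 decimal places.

0.934

Likelihoods f(9.7 | ·): 1: 0.0340396; 2: 0.136781; 3: 0.
Posterior ∝ prior × likelihood. Numerator for 2: 0.46·0.136781 = 0.0629193.
Normalizing constant: 0.13·0.0340396 + 0.46·0.136781 + 0.41·0 = 0.0673444.
P(2 | observation) = 0.0629193 / 0.0673444 = 0.934291.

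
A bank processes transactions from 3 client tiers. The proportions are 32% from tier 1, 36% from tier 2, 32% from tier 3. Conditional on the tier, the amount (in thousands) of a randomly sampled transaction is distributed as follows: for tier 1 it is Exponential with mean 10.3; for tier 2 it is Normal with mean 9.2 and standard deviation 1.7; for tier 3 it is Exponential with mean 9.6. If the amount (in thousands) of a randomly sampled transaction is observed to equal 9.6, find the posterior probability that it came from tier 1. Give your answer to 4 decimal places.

Likelihoods f(9.6 | ·): 1: 0.0382282; 2: 0.228265; 3: 0.0383208.
Posterior ∝ prior × likelihood. Numerator for 1: 0.32·0.0382282 = 0.012233.
Normalizing constant: 0.32·0.0382282 + 0.36·0.228265 + 0.32·0.0383208 = 0.106671.
P(1 | observation) = 0.012233 / 0.106671 = 0.11468.

0.1147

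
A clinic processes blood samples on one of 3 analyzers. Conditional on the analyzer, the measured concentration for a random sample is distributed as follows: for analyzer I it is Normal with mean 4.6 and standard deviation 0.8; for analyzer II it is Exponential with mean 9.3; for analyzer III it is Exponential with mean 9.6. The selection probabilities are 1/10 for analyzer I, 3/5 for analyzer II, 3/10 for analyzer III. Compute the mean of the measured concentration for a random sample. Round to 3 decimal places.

Component means — I: 4.6; II: 9.3; III: 9.6.
E[X] = 0.1·4.6 + 0.6·9.3 + 0.3·9.6 = 8.92.

8.920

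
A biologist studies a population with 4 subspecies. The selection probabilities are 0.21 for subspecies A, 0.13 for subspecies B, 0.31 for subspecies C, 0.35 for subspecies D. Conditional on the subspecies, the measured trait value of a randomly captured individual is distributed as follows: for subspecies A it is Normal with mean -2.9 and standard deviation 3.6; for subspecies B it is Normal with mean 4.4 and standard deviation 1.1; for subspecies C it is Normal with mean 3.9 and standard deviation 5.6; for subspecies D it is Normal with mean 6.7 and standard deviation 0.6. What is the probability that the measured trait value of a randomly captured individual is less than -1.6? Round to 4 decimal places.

Conditional on each subspecies, P(X < -1.6): A: 0.640992; B: 2.45491e-08; C: 0.163015; D: 0.
By total probability, P(X < -1.6) = 0.21·0.640992 + 0.13·2.45491e-08 + 0.31·0.163015 + 0.35·0 = 0.185143.

0.1851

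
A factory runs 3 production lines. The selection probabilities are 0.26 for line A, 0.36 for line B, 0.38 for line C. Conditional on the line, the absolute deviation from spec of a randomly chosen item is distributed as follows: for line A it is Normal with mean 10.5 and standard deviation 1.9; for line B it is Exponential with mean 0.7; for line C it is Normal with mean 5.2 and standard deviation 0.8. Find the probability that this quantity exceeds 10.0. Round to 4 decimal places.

0.1570

Conditional on each line, P(X > 10.0): A: 0.603786; B: 6.24875e-07; C: 9.86588e-10.
By total probability, P(X > 10.0) = 0.26·0.603786 + 0.36·6.24875e-07 + 0.38·9.86588e-10 = 0.156984.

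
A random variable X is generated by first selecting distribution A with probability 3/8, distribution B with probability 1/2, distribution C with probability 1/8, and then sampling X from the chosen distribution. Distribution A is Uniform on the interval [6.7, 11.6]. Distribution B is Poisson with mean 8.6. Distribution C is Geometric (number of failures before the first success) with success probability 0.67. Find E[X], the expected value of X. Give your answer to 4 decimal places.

Component means — A: 9.15; B: 8.6; C: 0.492537.
E[X] = 0.375·9.15 + 0.5·8.6 + 0.125·0.492537 = 7.79282.

7.7928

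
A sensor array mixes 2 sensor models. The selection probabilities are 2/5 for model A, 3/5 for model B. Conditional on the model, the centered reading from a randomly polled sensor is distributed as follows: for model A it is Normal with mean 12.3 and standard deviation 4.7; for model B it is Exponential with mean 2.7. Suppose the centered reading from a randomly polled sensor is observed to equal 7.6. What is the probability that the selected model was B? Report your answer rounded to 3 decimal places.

0.393

Likelihoods f(7.6 | ·): A: 0.0514831; B: 0.022191.
Posterior ∝ prior × likelihood. Numerator for B: 0.6·0.022191 = 0.0133146.
Normalizing constant: 0.4·0.0514831 + 0.6·0.022191 = 0.0339079.
P(B | observation) = 0.0133146 / 0.0339079 = 0.392671.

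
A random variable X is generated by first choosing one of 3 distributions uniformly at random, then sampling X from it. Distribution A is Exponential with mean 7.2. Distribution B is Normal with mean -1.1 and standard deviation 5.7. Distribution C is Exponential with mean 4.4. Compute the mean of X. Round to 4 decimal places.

Component means — A: 7.2; B: -1.1; C: 4.4.
E[X] = 0.333333·7.2 + 0.333333·-1.1 + 0.333333·4.4 = 3.5.

3.5000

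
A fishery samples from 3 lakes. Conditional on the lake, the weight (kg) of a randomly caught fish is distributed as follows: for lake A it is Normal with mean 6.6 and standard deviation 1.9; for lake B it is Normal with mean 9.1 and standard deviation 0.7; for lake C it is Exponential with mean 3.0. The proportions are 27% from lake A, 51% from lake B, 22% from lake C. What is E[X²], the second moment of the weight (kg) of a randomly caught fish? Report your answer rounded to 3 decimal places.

For each component E[X²] = Var + (mean)², giving A: 47.17; B: 83.3; C: 18.
Overall E[X²] = 0.27·47.17 + 0.51·83.3 + 0.22·18 = 59.1789.

59.179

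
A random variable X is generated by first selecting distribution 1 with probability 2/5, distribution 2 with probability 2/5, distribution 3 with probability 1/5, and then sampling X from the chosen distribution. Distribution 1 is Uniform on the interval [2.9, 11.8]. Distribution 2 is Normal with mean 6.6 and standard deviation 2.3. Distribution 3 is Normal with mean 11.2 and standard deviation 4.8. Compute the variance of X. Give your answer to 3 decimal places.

Per component, 1: μ=7.35, E[X²]=60.6233; 2: μ=6.6, E[X²]=48.85; 3: μ=11.2, E[X²]=148.48.
E[X] = 0.4·7.35 + 0.4·6.6 + 0.2·11.2 = 7.82.
E[X²] = 0.4·60.6233 + 0.4·48.85 + 0.2·148.48 = 73.4853.
Var(X) = E[X²] − (E[X])² = 73.4853 − 61.1524 = 12.3329.

12.333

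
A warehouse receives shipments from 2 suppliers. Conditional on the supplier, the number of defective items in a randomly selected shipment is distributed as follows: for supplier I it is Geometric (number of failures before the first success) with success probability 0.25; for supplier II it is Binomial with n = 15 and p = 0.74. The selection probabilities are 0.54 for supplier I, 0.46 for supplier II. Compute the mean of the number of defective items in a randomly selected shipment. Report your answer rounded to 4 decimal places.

Component means — I: 3; II: 11.1.
E[X] = 0.54·3 + 0.46·11.1 = 6.726.

6.7260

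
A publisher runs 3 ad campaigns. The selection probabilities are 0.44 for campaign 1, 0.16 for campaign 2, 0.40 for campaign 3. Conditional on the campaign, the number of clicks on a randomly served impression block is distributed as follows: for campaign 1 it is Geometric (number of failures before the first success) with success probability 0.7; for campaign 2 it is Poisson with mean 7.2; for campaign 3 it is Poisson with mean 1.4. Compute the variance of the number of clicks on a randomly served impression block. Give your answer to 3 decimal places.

7.528

Per component, 1: μ=0.428571, E[X²]=0.795918; 2: μ=7.2, E[X²]=59.04; 3: μ=1.4, E[X²]=3.36.
E[X] = 0.44·0.428571 + 0.16·7.2 + 0.4·1.4 = 1.90057.
E[X²] = 0.44·0.795918 + 0.16·59.04 + 0.4·3.36 = 11.1406.
Var(X) = E[X²] − (E[X])² = 11.1406 − 3.61217 = 7.52843.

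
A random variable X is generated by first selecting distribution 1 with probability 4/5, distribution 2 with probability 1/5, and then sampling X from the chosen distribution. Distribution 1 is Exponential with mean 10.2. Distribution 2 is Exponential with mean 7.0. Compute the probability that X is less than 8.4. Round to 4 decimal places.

0.5887

Conditional on each component, P(X < 8.4): 1: 0.56112; 2: 0.698806.
By total probability, P(X < 8.4) = 0.8·0.56112 + 0.2·0.698806 = 0.588657.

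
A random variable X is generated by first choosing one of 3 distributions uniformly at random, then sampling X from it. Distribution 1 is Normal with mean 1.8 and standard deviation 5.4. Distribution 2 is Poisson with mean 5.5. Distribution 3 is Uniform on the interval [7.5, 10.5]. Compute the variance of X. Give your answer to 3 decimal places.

Per component, 1: μ=1.8, E[X²]=32.4; 2: μ=5.5, E[X²]=35.75; 3: μ=9, E[X²]=81.75.
E[X] = 0.333333·1.8 + 0.333333·5.5 + 0.333333·9 = 5.43333.
E[X²] = 0.333333·32.4 + 0.333333·35.75 + 0.333333·81.75 = 49.9667.
Var(X) = E[X²] − (E[X])² = 49.9667 − 29.5211 = 20.4456.

20.446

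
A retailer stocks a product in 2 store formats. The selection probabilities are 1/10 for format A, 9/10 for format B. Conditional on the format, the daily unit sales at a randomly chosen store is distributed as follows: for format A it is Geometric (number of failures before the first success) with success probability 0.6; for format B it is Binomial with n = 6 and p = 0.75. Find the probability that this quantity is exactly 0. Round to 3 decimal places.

0.060

Conditional on each format, P(X = 0): A: 0.6; B: 0.000244141.
By total probability, P(X = 0) = 0.1·0.6 + 0.9·0.000244141 = 0.0602197.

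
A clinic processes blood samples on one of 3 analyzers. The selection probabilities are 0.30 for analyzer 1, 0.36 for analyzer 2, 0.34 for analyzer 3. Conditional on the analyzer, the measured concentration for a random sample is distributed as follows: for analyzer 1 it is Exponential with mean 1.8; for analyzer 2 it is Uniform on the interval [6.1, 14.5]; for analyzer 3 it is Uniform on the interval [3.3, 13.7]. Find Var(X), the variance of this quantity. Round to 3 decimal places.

18.932

Per component, 1: μ=1.8, E[X²]=6.48; 2: μ=10.3, E[X²]=111.97; 3: μ=8.5, E[X²]=81.2633.
E[X] = 0.3·1.8 + 0.36·10.3 + 0.34·8.5 = 7.138.
E[X²] = 0.3·6.48 + 0.36·111.97 + 0.34·81.2633 = 69.8827.
Var(X) = E[X²] − (E[X])² = 69.8827 − 50.951 = 18.9317.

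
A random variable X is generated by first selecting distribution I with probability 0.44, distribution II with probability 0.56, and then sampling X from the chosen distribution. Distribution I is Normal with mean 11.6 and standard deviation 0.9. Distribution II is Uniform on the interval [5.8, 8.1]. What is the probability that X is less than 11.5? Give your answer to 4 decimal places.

0.7605

Conditional on each component, P(X < 11.5): I: 0.455764; II: 1.
By total probability, P(X < 11.5) = 0.44·0.455764 + 0.56·1 = 0.760536.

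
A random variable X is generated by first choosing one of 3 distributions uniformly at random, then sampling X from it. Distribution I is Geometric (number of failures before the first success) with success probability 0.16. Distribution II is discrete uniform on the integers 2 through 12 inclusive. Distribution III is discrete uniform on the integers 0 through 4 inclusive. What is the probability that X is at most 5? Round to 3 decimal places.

Conditional on each component, P(X ≤ 5): I: 0.648702; II: 0.363636; III: 1.
By total probability, P(X ≤ 5) = 0.333333·0.648702 + 0.333333·0.363636 + 0.333333·1 = 0.670779.

0.671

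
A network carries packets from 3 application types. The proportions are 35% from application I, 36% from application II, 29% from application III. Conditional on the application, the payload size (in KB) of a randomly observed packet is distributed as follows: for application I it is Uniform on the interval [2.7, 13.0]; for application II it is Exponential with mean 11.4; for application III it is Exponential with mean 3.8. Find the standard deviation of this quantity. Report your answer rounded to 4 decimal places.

7.9593

Per component, I: μ=7.85, E[X²]=70.4633; II: μ=11.4, E[X²]=259.92; III: μ=3.8, E[X²]=28.88.
E[X] = 0.35·7.85 + 0.36·11.4 + 0.29·3.8 = 7.9535.
E[X²] = 0.35·70.4633 + 0.36·259.92 + 0.29·28.88 = 126.609.
Var(X) = E[X²] − (E[X])² = 126.609 − 63.2582 = 63.3504.
SD(X) = √63.3504 = 7.9593.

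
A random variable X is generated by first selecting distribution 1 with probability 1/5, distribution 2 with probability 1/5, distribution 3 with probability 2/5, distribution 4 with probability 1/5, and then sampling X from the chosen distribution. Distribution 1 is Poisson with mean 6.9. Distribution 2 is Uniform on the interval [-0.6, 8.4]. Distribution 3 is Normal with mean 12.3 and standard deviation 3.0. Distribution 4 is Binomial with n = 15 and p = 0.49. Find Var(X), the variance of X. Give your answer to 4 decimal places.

Per component, 1: μ=6.9, E[X²]=54.51; 2: μ=3.9, E[X²]=21.96; 3: μ=12.3, E[X²]=160.29; 4: μ=7.35, E[X²]=57.771.
E[X] = 0.2·6.9 + 0.2·3.9 + 0.4·12.3 + 0.2·7.35 = 8.55.
E[X²] = 0.2·54.51 + 0.2·21.96 + 0.4·160.29 + 0.2·57.771 = 90.9642.
Var(X) = E[X²] − (E[X])² = 90.9642 − 73.1025 = 17.8617.

17.8617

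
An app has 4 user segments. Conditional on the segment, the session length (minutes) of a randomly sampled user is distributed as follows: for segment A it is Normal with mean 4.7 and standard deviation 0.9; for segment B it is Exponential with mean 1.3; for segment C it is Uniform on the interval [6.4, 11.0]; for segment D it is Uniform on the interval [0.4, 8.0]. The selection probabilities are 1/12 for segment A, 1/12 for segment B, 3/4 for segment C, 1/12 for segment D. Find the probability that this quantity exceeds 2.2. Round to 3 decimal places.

Conditional on each segment, P(X > 2.2): A: 0.997263; B: 0.184094; C: 1; D: 0.763158.
By total probability, P(X > 2.2) = 0.0833333·0.997263 + 0.0833333·0.184094 + 0.75·1 + 0.0833333·0.763158 = 0.912043.

0.912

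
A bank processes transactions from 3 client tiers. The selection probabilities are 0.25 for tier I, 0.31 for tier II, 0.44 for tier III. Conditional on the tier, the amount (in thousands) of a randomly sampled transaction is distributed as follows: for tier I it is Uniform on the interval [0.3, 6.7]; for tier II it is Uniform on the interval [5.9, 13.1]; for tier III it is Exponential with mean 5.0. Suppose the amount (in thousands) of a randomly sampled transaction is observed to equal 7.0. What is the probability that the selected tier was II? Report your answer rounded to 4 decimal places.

Likelihoods f(7.0 | ·): I: 0; II: 0.138889; III: 0.0493194.
Posterior ∝ prior × likelihood. Numerator for II: 0.31·0.138889 = 0.0430556.
Normalizing constant: 0.25·0 + 0.31·0.138889 + 0.44·0.0493194 = 0.0647561.
P(II | observation) = 0.0430556 / 0.0647561 = 0.664888.

0.6649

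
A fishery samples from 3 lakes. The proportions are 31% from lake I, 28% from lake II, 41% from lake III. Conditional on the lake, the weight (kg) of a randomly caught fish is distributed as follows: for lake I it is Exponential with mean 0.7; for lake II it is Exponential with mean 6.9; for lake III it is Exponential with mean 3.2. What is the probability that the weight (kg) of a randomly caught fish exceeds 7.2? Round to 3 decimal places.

Conditional on each lake, P(X > 7.2): I: 3.4117e-05; II: 0.352227; III: 0.105399.
By total probability, P(X > 7.2) = 0.31·3.4117e-05 + 0.28·0.352227 + 0.41·0.105399 = 0.141848.

0.142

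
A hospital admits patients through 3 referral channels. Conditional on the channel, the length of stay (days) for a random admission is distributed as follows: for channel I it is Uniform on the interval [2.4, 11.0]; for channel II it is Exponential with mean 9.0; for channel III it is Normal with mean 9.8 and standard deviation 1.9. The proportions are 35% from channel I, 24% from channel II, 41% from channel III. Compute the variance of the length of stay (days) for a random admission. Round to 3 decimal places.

24.964

Per component, I: μ=6.7, E[X²]=51.0533; II: μ=9, E[X²]=162; III: μ=9.8, E[X²]=99.65.
E[X] = 0.35·6.7 + 0.24·9 + 0.41·9.8 = 8.523.
E[X²] = 0.35·51.0533 + 0.24·162 + 0.41·99.65 = 97.6052.
Var(X) = E[X²] − (E[X])² = 97.6052 − 72.6415 = 24.9636.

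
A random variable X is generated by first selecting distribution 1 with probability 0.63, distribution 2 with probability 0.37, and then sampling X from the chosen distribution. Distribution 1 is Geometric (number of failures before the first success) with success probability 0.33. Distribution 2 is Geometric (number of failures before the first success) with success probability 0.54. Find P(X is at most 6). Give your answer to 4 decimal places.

Conditional on each component, P(X ≤ 6): 1: 0.939393; 2: 0.995642.
By total probability, P(X ≤ 6) = 0.63·0.939393 + 0.37·0.995642 = 0.960205.

0.9602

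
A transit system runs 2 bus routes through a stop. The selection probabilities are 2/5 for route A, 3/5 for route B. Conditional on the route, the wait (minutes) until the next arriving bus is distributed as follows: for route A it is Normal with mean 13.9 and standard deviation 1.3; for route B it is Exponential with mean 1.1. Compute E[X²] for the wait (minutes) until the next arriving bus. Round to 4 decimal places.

79.4120

For each component E[X²] = Var + (mean)², giving A: 194.9; B: 2.42.
Overall E[X²] = 0.4·194.9 + 0.6·2.42 = 79.412.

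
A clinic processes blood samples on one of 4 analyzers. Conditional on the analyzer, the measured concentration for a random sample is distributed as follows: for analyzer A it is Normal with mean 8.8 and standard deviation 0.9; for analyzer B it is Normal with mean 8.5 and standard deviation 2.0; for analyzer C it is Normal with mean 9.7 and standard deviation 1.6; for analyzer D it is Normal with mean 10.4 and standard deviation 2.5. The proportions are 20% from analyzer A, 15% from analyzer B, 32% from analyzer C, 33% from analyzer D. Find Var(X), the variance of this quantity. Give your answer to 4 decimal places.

4.1668

Per component, A: μ=8.8, E[X²]=78.25; B: μ=8.5, E[X²]=76.25; C: μ=9.7, E[X²]=96.65; D: μ=10.4, E[X²]=114.41.
E[X] = 0.2·8.8 + 0.15·8.5 + 0.32·9.7 + 0.33·10.4 = 9.571.
E[X²] = 0.2·78.25 + 0.15·76.25 + 0.32·96.65 + 0.33·114.41 = 95.7708.
Var(X) = E[X²] − (E[X])² = 95.7708 − 91.604 = 4.16676.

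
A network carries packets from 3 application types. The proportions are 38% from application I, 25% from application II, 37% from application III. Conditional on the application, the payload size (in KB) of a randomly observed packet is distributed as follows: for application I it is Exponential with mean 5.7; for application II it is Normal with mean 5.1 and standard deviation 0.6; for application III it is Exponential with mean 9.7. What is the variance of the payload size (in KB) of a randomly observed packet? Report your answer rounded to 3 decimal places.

51.491

Per component, I: μ=5.7, E[X²]=64.98; II: μ=5.1, E[X²]=26.37; III: μ=9.7, E[X²]=188.18.
E[X] = 0.38·5.7 + 0.25·5.1 + 0.37·9.7 = 7.03.
E[X²] = 0.38·64.98 + 0.25·26.37 + 0.37·188.18 = 100.912.
Var(X) = E[X²] − (E[X])² = 100.912 − 49.4209 = 51.4906.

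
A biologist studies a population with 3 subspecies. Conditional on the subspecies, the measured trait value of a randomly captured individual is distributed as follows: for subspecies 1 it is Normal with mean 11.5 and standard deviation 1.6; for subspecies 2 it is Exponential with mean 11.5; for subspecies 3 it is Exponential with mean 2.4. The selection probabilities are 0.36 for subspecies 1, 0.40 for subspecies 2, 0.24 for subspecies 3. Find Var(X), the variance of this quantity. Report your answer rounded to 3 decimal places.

70.309

Per component, 1: μ=11.5, E[X²]=134.81; 2: μ=11.5, E[X²]=264.5; 3: μ=2.4, E[X²]=11.52.
E[X] = 0.36·11.5 + 0.4·11.5 + 0.24·2.4 = 9.316.
E[X²] = 0.36·134.81 + 0.4·264.5 + 0.24·11.52 = 157.096.
Var(X) = E[X²] − (E[X])² = 157.096 − 86.7879 = 70.3085.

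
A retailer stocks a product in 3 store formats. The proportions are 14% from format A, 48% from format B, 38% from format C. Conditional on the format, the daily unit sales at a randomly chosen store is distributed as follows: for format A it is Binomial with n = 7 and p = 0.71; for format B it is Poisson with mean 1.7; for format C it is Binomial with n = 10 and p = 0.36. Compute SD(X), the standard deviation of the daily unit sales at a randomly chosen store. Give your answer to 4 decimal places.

Per component, A: μ=4.97, E[X²]=26.1422; B: μ=1.7, E[X²]=4.59; C: μ=3.6, E[X²]=15.264.
E[X] = 0.14·4.97 + 0.48·1.7 + 0.38·3.6 = 2.8798.
E[X²] = 0.14·26.1422 + 0.48·4.59 + 0.38·15.264 = 11.6634.
Var(X) = E[X²] − (E[X])² = 11.6634 − 8.29325 = 3.37018.
SD(X) = √3.37018 = 1.8358.

1.8358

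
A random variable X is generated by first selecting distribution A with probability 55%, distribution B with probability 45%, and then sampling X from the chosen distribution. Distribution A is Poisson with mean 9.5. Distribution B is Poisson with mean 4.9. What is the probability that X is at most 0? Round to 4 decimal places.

0.0034

Conditional on each component, P(X ≤ 0): A: 7.48518e-05; B: 0.00744658.
By total probability, P(X ≤ 0) = 0.55·7.48518e-05 + 0.45·0.00744658 = 0.00339213.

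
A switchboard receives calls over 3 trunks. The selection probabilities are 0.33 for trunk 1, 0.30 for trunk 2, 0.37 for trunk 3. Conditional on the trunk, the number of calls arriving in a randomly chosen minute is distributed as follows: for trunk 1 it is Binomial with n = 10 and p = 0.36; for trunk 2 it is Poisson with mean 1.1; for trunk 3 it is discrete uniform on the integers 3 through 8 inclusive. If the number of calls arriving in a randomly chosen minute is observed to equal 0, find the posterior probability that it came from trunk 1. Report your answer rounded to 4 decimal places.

0.0367

Likelihoods P(X=0 | ·): 1: 0.0115292; 2: 0.332871; 3: 0.
Posterior ∝ prior × likelihood. Numerator for 1: 0.33·0.0115292 = 0.00380464.
Normalizing constant: 0.33·0.0115292 + 0.3·0.332871 + 0.37·0 = 0.103666.
P(1 | observation) = 0.00380464 / 0.103666 = 0.036701.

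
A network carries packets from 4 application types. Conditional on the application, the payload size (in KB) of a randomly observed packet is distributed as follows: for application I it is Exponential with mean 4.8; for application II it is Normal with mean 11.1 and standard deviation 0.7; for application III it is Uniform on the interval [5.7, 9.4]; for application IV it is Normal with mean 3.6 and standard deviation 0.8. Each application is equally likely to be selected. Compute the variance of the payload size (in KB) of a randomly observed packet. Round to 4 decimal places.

14.6494

Per component, I: μ=4.8, E[X²]=46.08; II: μ=11.1, E[X²]=123.7; III: μ=7.55, E[X²]=58.1433; IV: μ=3.6, E[X²]=13.6.
E[X] = 0.25·4.8 + 0.25·11.1 + 0.25·7.55 + 0.25·3.6 = 6.7625.
E[X²] = 0.25·46.08 + 0.25·123.7 + 0.25·58.1433 + 0.25·13.6 = 60.3808.
Var(X) = E[X²] − (E[X])² = 60.3808 − 45.7314 = 14.6494.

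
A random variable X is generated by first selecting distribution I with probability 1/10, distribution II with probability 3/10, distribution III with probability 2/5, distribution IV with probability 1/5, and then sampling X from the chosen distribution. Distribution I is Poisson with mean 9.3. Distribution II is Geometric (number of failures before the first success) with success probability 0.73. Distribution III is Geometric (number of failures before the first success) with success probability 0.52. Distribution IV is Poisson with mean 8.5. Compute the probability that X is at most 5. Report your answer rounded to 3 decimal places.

Conditional on each component, P(X ≤ 5): I: 0.0986498; II: 0.999613; III: 0.987769; IV: 0.149597.
By total probability, P(X ≤ 5) = 0.1·0.0986498 + 0.3·0.999613 + 0.4·0.987769 + 0.2·0.149597 = 0.734776.

0.735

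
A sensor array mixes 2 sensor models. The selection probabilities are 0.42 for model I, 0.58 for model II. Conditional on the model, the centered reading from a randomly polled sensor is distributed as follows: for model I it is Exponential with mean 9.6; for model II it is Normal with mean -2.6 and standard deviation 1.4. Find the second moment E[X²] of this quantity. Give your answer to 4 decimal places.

For each component E[X²] = Var + (mean)², giving I: 184.32; II: 8.72.
Overall E[X²] = 0.42·184.32 + 0.58·8.72 = 82.472.

82.4720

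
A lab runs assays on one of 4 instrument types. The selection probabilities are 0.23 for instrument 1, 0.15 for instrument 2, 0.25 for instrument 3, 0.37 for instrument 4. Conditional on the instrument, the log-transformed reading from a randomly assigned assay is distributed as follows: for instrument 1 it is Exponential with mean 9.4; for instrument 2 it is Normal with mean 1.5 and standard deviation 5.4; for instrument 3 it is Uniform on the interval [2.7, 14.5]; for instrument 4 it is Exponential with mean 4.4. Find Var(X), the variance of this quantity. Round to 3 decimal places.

Per component, 1: μ=9.4, E[X²]=176.72; 2: μ=1.5, E[X²]=31.41; 3: μ=8.6, E[X²]=85.5633; 4: μ=4.4, E[X²]=38.72.
E[X] = 0.23·9.4 + 0.15·1.5 + 0.25·8.6 + 0.37·4.4 = 6.165.
E[X²] = 0.23·176.72 + 0.15·31.41 + 0.25·85.5633 + 0.37·38.72 = 81.0743.
Var(X) = E[X²] − (E[X])² = 81.0743 − 38.0072 = 43.0671.

43.067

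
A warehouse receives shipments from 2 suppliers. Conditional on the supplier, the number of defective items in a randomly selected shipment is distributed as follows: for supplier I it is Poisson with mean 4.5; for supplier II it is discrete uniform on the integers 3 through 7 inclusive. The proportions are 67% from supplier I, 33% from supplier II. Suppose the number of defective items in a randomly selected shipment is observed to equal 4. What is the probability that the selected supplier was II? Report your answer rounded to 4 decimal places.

Likelihoods P(X=4 | ·): I: 0.189808; II: 0.2.
Posterior ∝ prior × likelihood. Numerator for II: 0.33·0.2 = 0.066.
Normalizing constant: 0.67·0.189808 + 0.33·0.2 = 0.193171.
P(II | observation) = 0.066 / 0.193171 = 0.341666.

0.3417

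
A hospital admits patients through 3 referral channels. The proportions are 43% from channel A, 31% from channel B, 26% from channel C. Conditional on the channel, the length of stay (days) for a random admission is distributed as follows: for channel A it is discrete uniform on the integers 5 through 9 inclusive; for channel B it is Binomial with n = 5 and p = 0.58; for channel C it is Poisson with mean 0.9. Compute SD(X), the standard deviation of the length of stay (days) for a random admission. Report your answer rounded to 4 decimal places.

Per component, A: μ=7, E[X²]=51; B: μ=2.9, E[X²]=9.628; C: μ=0.9, E[X²]=1.71.
E[X] = 0.43·7 + 0.31·2.9 + 0.26·0.9 = 4.143.
E[X²] = 0.43·51 + 0.31·9.628 + 0.26·1.71 = 25.3593.
Var(X) = E[X²] − (E[X])² = 25.3593 − 17.1644 = 8.19483.
SD(X) = √8.19483 = 2.86266.

2.8627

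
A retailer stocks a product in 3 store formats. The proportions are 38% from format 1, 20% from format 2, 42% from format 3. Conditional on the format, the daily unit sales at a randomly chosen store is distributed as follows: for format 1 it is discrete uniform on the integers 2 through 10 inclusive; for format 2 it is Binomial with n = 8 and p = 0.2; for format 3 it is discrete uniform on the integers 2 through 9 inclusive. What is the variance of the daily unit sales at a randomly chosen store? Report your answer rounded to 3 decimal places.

7.783

Per component, 1: μ=6, E[X²]=42.6667; 2: μ=1.6, E[X²]=3.84; 3: μ=5.5, E[X²]=35.5.
E[X] = 0.38·6 + 0.2·1.6 + 0.42·5.5 = 4.91.
E[X²] = 0.38·42.6667 + 0.2·3.84 + 0.42·35.5 = 31.8913.
Var(X) = E[X²] − (E[X])² = 31.8913 − 24.1081 = 7.78323.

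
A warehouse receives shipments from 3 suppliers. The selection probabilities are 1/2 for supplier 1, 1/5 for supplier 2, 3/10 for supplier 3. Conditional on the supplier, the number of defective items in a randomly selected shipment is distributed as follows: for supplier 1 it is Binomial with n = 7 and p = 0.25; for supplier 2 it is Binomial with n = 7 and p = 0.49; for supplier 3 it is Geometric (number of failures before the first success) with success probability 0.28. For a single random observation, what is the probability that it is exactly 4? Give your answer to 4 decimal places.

Conditional on each supplier, P(X = 4): 1: 0.0576782; 2: 0.267647; 3: 0.0752468.
By total probability, P(X = 4) = 0.5·0.0576782 + 0.2·0.267647 + 0.3·0.0752468 = 0.104943.

0.1049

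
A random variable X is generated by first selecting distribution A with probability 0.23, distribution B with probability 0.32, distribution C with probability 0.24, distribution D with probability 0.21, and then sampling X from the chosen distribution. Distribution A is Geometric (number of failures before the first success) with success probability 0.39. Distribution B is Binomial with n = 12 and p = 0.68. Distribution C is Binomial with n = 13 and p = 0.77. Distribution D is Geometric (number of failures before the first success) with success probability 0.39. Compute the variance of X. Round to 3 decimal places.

Per component, A: μ=1.5641, E[X²]=6.45694; B: μ=8.16, E[X²]=69.1968; C: μ=10.01, E[X²]=102.502; D: μ=1.5641, E[X²]=6.45694.
E[X] = 0.23·1.5641 + 0.32·8.16 + 0.24·10.01 + 0.21·1.5641 = 5.70181.
E[X²] = 0.23·6.45694 + 0.32·69.1968 + 0.24·102.502 + 0.21·6.45694 = 49.5846.
Var(X) = E[X²] − (E[X])² = 49.5846 − 32.5106 = 17.074.

17.074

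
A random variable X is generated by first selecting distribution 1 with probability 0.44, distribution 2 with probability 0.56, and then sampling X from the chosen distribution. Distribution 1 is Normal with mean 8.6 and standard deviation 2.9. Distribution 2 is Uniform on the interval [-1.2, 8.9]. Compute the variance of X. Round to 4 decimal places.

Per component, 1: μ=8.6, E[X²]=82.37; 2: μ=3.85, E[X²]=23.3233.
E[X] = 0.44·8.6 + 0.56·3.85 = 5.94.
E[X²] = 0.44·82.37 + 0.56·23.3233 = 49.3039.
Var(X) = E[X²] − (E[X])² = 49.3039 − 35.2836 = 14.0203.

14.0203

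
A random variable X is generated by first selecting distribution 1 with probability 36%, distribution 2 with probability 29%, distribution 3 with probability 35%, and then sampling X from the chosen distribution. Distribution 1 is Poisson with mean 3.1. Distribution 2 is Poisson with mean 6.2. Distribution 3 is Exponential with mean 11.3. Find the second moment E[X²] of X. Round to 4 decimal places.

For each component E[X²] = Var + (mean)², giving 1: 12.71; 2: 44.64; 3: 255.38.
Overall E[X²] = 0.36·12.71 + 0.29·44.64 + 0.35·255.38 = 106.904.

106.9042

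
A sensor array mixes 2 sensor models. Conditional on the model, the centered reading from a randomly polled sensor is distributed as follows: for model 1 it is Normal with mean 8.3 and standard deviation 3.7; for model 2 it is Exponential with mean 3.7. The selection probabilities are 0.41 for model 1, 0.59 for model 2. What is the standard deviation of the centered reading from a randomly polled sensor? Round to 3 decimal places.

Per component, 1: μ=8.3, E[X²]=82.58; 2: μ=3.7, E[X²]=27.38.
E[X] = 0.41·8.3 + 0.59·3.7 = 5.586.
E[X²] = 0.41·82.58 + 0.59·27.38 = 50.012.
Var(X) = E[X²] − (E[X])² = 50.012 − 31.2034 = 18.8086.
SD(X) = √18.8086 = 4.33689.

4.337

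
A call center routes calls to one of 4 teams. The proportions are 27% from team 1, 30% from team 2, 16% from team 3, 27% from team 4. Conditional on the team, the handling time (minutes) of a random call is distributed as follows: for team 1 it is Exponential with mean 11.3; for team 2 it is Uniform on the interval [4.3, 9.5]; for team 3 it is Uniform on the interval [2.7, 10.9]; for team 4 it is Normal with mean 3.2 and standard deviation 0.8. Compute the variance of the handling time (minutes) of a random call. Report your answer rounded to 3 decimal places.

Per component, 1: μ=11.3, E[X²]=255.38; 2: μ=6.9, E[X²]=49.8633; 3: μ=6.8, E[X²]=51.8433; 4: μ=3.2, E[X²]=10.88.
E[X] = 0.27·11.3 + 0.3·6.9 + 0.16·6.8 + 0.27·3.2 = 7.073.
E[X²] = 0.27·255.38 + 0.3·49.8633 + 0.16·51.8433 + 0.27·10.88 = 95.1441.
Var(X) = E[X²] − (E[X])² = 95.1441 − 50.0273 = 45.1168.

45.117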